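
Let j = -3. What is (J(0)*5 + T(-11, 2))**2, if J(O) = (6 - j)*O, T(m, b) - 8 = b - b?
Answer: 64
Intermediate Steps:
T(m, b) = 8 (T(m, b) = 8 + (b - b) = 8 + 0 = 8)
J(O) = 9*O (J(O) = (6 - 1*(-3))*O = (6 + 3)*O = 9*O)
(J(0)*5 + T(-11, 2))**2 = ((9*0)*5 + 8)**2 = (0*5 + 8)**2 = (0 + 8)**2 = 8**2 = 64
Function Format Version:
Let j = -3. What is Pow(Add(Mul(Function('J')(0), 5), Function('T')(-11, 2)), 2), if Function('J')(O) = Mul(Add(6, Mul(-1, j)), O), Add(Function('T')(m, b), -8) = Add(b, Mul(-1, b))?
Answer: 64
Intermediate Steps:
Function('T')(m, b) = 8 (Function('T')(m, b) = Add(8, Add(b, Mul(-1, b))) = Add(8, 0) = 8)
Function('J')(O) = Mul(9, O) (Function('J')(O) = Mul(Add(6, Mul(-1, -3)), O) = Mul(Add(6, 3), O) = Mul(9, O))
Pow(Add(Mul(Function('J')(0), 5), Function('T')(-11, 2)), 2) = Pow(Add(Mul(Mul(9, 0), 5), 8), 2) = Pow(Add(Mul(0, 5), 8), 2) = Pow(Add(0, 8), 2) = Pow(8, 2) = 64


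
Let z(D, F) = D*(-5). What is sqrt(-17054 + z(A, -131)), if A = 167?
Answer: I*sqrt(17889) ≈ 133.75*I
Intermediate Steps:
z(D, F) = -5*D
sqrt(-17054 + z(A, -131)) = sqrt(-17054 - 5*167) = sqrt(-17054 - 835) = sqrt(-17889) = I*sqrt(17889)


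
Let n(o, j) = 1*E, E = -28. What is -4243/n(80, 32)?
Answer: 4243/28 ≈ 151.54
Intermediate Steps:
n(o, j) = -28 (n(o, j) = 1*(-28) = -28)
-4243/n(80, 32) = -4243/(-28) = -4243*(-1/28) = 4243/28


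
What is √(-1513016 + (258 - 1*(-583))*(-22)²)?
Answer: 2*I*√276493 ≈ 1051.7*I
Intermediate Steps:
√(-1513016 + (258 - 1*(-583))*(-22)²) = √(-1513016 + (258 + 583)*484) = √(-1513016 + 841*484) = √(-1513016 + 407044) = √(-1105972) = 2*I*√276493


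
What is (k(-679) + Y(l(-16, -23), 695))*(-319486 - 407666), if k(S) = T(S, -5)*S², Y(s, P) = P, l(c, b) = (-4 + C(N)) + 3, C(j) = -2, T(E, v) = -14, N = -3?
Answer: 4692951022608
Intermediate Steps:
l(c, b) = -3 (l(c, b) = (-4 - 2) + 3 = -6 + 3 = -3)
k(S) = -14*S²
(k(-679) + Y(l(-16, -23), 695))*(-319486 - 407666) = (-14*(-679)² + 695)*(-319486 - 407666) = (-14*461041 + 695)*(-727152) = (-6454574 + 695)*(-727152) = -6453879*(-727152) = 4692951022608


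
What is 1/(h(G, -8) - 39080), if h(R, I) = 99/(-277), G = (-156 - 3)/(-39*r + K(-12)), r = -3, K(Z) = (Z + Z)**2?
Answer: -277/10825259 ≈ -2.5588e-5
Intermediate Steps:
K(Z) = 4*Z**2 (K(Z) = (2*Z)**2 = 4*Z**2)
G = -53/231 (G = (-156 - 3)/(-39*(-3) + 4*(-12)**2) = -159/(117 + 4*144) = -159/(117 + 576) = -159/693 = -159*1/693 = -53/231 ≈ -0.22944)
h(R, I) = -99/277 (h(R, I) = 99*(-1/277) = -99/277)
1/(h(G, -8) - 39080) = 1/(-99/277 - 39080) = 1/(-10825259/277) = -277/10825259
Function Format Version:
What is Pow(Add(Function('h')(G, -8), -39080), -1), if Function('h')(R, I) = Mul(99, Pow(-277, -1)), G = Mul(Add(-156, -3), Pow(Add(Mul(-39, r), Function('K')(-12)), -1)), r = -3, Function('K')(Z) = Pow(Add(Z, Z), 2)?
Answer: Rational(-277, 10825259) ≈ -2.5588e-5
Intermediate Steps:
Function('K')(Z) = Mul(4, Pow(Z, 2)) (Function('K')(Z) = Pow(Mul(2, Z), 2) = Mul(4, Pow(Z, 2)))
G = Rational(-53, 231) (G = Mul(Add(-156, -3), Pow(Add(Mul(-39, -3), Mul(4, Pow(-12, 2))), -1)) = Mul(-159, Pow(Add(117, Mul(4, 144)), -1)) = Mul(-159, Pow(Add(117, 576), -1)) = Mul(-159, Pow(693, -1)) = Mul(-159, Rational(1, 693)) = Rational(-53, 231) ≈ -0.22944)
Function('h')(R, I) = Rational(-99, 277) (Function('h')(R, I) = Mul(99, Rational(-1, 277)) = Rational(-99, 277))
Pow(Add(Function('h')(G, -8), -39080), -1) = Pow(Add(Rational(-99, 277), -39080), -1) = Pow(Rational(-10825259, 277), -1) = Rational(-277, 10825259)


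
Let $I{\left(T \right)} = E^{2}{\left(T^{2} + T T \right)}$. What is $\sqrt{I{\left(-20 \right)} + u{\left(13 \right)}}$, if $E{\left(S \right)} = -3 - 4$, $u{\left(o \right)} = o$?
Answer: $\sqrt{62} \approx 7.874$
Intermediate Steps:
$E{\left(S \right)} = -7$ ($E{\left(S \right)} = -3 - 4 = -7$)
$I{\left(T \right)} = 49$ ($I{\left(T \right)} = \left(-7\right)^{2} = 49$)
$\sqrt{I{\left(-20 \right)} + u{\left(13 \right)}} = \sqrt{49 + 13} = \sqrt{62}$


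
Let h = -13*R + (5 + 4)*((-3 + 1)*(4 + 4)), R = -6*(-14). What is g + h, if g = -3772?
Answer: -5008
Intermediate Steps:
R = 84
h = -1236 (h = -13*84 + (5 + 4)*((-3 + 1)*(4 + 4)) = -1092 + 9*(-2*8) = -1092 + 9*(-16) = -1092 - 144 = -1236)
g + h = -3772 - 1236 = -5008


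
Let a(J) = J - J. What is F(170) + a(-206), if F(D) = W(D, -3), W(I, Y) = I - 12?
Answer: 158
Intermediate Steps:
W(I, Y) = -12 + I
F(D) = -12 + D
a(J) = 0
F(170) + a(-206) = (-12 + 170) + 0 = 158 + 0 = 158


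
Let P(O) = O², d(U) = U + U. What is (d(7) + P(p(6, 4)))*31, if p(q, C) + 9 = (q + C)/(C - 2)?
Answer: 930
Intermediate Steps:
d(U) = 2*U
p(q, C) = -9 + (C + q)/(-2 + C) (p(q, C) = -9 + (q + C)/(C - 2) = -9 + (C + q)/(-2 + C))
(d(7) + P(p(6, 4)))*31 = (2*7 + ((18 + 6 - 8*4)/(-2 + 4))²)*31 = (14 + ((18 + 6 - 32)/2)²)*31 = (14 + ((½)*(-8))²)*31 = (14 + (-4)²)*31 = (14 + 16)*31 = 30*31 = 930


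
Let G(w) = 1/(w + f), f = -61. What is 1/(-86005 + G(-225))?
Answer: -286/24597431 ≈ -1.1627e-5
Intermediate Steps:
G(w) = 1/(-61 + w) (G(w) = 1/(w - 61) = 1/(-61 + w))
1/(-86005 + G(-225)) = 1/(-86005 + 1/(-61 - 225)) = 1/(-86005 + 1/(-286)) = 1/(-86005 - 1/286) = 1/(-24597431/286) = -286/24597431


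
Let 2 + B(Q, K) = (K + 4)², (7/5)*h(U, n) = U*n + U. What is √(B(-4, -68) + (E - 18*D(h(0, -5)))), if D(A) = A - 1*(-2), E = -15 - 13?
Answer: √4030 ≈ 63.482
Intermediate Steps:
h(U, n) = 5*U/7 + 5*U*n/7 (h(U, n) = 5*(U*n + U)/7 = 5*(U + U*n)/7 = 5*U/7 + 5*U*n/7)
E = -28
B(Q, K) = -2 + (4 + K)² (B(Q, K) = -2 + (K + 4)² = -2 + (4 + K)²)
D(A) = 2 + A (D(A) = A + 2 = 2 + A)
√(B(-4, -68) + (E - 18*D(h(0, -5)))) = √((-2 + (4 - 68)²) + (-28 - 18*(2 + (5/7)*0*(1 - 5)))) = √((-2 + (-64)²) + (-28 - 18*(2 + (5/7)*0*(-4)))) = √((-2 + 4096) + (-28 - 18*(2 + 0))) = √(4094 + (-28 - 18*2)) = √(4094 + (-28 - 36)) = √(4094 - 64) = √4030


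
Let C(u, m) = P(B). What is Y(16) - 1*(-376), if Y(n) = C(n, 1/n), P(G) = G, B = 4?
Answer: 380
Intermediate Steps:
C(u, m) = 4
Y(n) = 4
Y(16) - 1*(-376) = 4 - 1*(-376) = 4 + 376 = 380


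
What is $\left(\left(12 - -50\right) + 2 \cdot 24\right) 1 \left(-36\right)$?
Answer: $-3960$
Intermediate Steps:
$\left(\left(12 - -50\right) + 2 \cdot 24\right) 1 \left(-36\right) = \left(\left(12 + 50\right) + 48\right) \left(-36\right) = \left(62 + 48\right) \left(-36\right) = 110 \left(-36\right) = -3960$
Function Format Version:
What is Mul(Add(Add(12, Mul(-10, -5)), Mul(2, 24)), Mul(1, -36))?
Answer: -3960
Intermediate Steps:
Mul(Add(Add(12, Mul(-10, -5)), Mul(2, 24)), Mul(1, -36)) = Mul(Add(Add(12, 50), 48), -36) = Mul(Add(62, 48), -36) = Mul(110, -36) = -3960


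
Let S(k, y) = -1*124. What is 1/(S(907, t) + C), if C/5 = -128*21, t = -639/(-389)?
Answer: -1/13564 ≈ -7.3725e-5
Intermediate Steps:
t = 639/389 (t = -639*(-1/389) = 639/389 ≈ 1.6427)
S(k, y) = -124
C = -13440 (C = 5*(-128*21) = 5*(-2688) = -13440)
1/(S(907, t) + C) = 1/(-124 - 13440) = 1/(-13564) = -1/13564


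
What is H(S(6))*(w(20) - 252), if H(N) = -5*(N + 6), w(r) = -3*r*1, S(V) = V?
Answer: 18720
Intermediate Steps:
w(r) = -3*r
H(N) = -30 - 5*N (H(N) = -5*(6 + N) = -30 - 5*N)
H(S(6))*(w(20) - 252) = (-30 - 5*6)*(-3*20 - 252) = (-30 - 30)*(-60 - 252) = -60*(-312) = 18720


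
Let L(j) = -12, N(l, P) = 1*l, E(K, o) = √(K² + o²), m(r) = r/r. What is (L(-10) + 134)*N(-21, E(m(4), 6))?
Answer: -2562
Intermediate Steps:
m(r) = 1
N(l, P) = l
(L(-10) + 134)*N(-21, E(m(4), 6)) = (-12 + 134)*(-21) = 122*(-21) = -2562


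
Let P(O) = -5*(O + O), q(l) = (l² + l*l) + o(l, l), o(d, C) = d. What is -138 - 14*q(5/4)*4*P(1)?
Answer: 2312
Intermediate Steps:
q(l) = l + 2*l² (q(l) = (l² + l*l) + l = (l² + l²) + l = 2*l² + l = l + 2*l²)
P(O) = -10*O
-138 - 14*q(5/4)*4*P(1) = -138 - 14*((5/4)*(1 + 2*(5/4)))*4*(-10*1) = -138 - 14*((5*(¼))*(1 + 2*(5*(¼))))*4*(-10) = -138 - 14*(5*(1 + 2*(5/4))/4)*4*(-10) = -138 - 14*(5*(1 + 5/2)/4)*4*(-10) = -138 - 14*((5/4)*(7/2))*4*(-10) = -138 - 14*(35/8)*4*(-10) = -138 - 245*(-10) = -138 - 14*(-175) = -138 + 2450 = 2312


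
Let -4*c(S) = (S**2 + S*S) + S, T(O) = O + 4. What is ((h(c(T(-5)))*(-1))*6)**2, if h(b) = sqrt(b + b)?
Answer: -18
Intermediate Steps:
T(O) = 4 + O
c(S) = -S**2/2 - S/4 (c(S) = -((S**2 + S*S) + S)/4 = -((S**2 + S**2) + S)/4 = -(2*S**2 + S)/4 = -(S + 2*S**2)/4 = -S**2/2 - S/4)
h(b) = sqrt(2)*sqrt(b) (h(b) = sqrt(2*b) = sqrt(2)*sqrt(b))
((h(c(T(-5)))*(-1))*6)**2 = (((sqrt(2)*sqrt(-(4 - 5)*(1 + 2*(4 - 5))/4))*(-1))*6)**2 = (((sqrt(2)*sqrt(-1/4*(-1)*(1 + 2*(-1))))*(-1))*6)**2 = (((sqrt(2)*sqrt(-1/4*(-1)*(1 - 2)))*(-1))*6)**2 = (((sqrt(2)*sqrt(-1/4*(-1)*(-1)))*(-1))*6)**2 = (((sqrt(2)*sqrt(-1/4))*(-1))*6)**2 = (((sqrt(2)*(I/2))*(-1))*6)**2 = (((I*sqrt(2)/2)*(-1))*6)**2 = (-I*sqrt(2)/2*6)**2 = (-3*I*sqrt(2))**2 = -18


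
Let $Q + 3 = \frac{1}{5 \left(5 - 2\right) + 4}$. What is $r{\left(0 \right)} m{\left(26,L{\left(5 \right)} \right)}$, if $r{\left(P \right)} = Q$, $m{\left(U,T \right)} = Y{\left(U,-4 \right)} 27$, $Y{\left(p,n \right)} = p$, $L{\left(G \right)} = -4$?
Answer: $- \frac{39312}{19} \approx -2069.1$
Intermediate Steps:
$Q = - \frac{56}{19}$ ($Q = -3 + \frac{1}{5 \left(5 - 2\right) + 4} = -3 + \frac{1}{5 \cdot 3 + 4} = -3 + \frac{1}{15 + 4} = -3 + \frac{1}{19} = - \frac{56}{19} \approx -2.9474$)
$m{\left(U,T \right)} = 27 U$ ($m{\left(U,T \right)} = U 27 = 27 U$)
$r{\left(P \right)} = - \frac{56}{19}$
$r{\left(0 \right)} m{\left(26,L{\left(5 \right)} \right)} = - \frac{56 \cdot 27 \cdot 26}{19} = \left(- \frac{56}{19}\right) 702 = - \frac{39312}{19}$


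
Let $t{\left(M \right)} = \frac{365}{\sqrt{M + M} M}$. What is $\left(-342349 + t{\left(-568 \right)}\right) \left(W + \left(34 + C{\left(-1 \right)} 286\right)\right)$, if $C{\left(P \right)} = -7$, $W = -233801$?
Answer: $80715281381 - \frac{86055685 i \sqrt{71}}{161312} \approx 8.0715 \cdot 10^{10} - 4495.1 i$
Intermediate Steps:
$t{\left(M \right)} = \frac{365 \sqrt{2}}{2 M^{\frac{3}{2}}}$ ($t{\left(M \right)} = \frac{365}{\sqrt{2 M} M} = \frac{365}{\sqrt{2} \sqrt{M} M} = \frac{365}{\sqrt{2} M^{\frac{3}{2}}} = 365 \frac{\sqrt{2}}{2 M^{\frac{3}{2}}} = \frac{365 \sqrt{2}}{2 M^{\frac{3}{2}}}$)
$\left(-342349 + t{\left(-568 \right)}\right) \left(W + \left(34 + C{\left(-1 \right)} 286\right)\right) = \left(-342349 + \frac{365 \sqrt{2}}{2 \left(- 1136 i \sqrt{142}\right)}\right) \left(-233801 + \left(34 - 2002\right)\right) = \left(-342349 + \frac{365 \sqrt{2} \frac{i \sqrt{142}}{161312}}{2}\right) \left(-233801 + \left(34 - 2002\right)\right) = \left(-342349 + \frac{365 i \sqrt{71}}{161312}\right) \left(-233801 - 1968\right) = \left(-342349 + \frac{365 i \sqrt{71}}{161312}\right) \left(-235769\right) = 80715281381 - \frac{86055685 i \sqrt{71}}{161312}$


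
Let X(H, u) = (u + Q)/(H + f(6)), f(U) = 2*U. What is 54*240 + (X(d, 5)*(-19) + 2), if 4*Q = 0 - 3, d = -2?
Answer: 518157/40 ≈ 12954.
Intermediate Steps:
Q = -¾ (Q = (0 - 3)/4 = (¼)*(-3) = -¾ ≈ -0.75000)
X(H, u) = (-¾ + u)/(12 + H) (X(H, u) = (u - ¾)/(H + 2*6) = (-¾ + u)/(H + 12) = (-¾ + u)/(12 + H))
54*240 + (X(d, 5)*(-19) + 2) = 54*240 + (((-¾ + 5)/(12 - 2))*(-19) + 2) = 12960 + (((17/4)/10)*(-19) + 2) = 12960 + (((⅒)*(17/4))*(-19) + 2) = 12960 + ((17/40)*(-19) + 2) = 12960 + (-323/40 + 2) = 12960 - 243/40 = 518157/40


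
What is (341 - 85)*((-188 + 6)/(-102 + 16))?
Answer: 23296/43 ≈ 541.77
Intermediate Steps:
(341 - 85)*((-188 + 6)/(-102 + 16)) = 256*(-182/(-86)) = 256*(-182*(-1/86)) = 256*(91/43) = 23296/43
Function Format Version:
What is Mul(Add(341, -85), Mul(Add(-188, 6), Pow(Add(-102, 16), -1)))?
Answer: Rational(23296, 43) ≈ 541.77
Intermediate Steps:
Mul(Add(341, -85), Mul(Add(-188, 6), Pow(Add(-102, 16), -1))) = Mul(256, Mul(-182, Pow(-86, -1))) = Mul(256, Mul(-182, Rational(-1, 86))) = Mul(256, Rational(91, 43)) = Rational(23296, 43)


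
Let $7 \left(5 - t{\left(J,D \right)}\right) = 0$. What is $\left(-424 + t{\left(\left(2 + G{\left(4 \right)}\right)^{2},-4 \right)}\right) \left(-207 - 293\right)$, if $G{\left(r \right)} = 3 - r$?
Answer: $209500$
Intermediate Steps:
$t{\left(J,D \right)} = 5$ ($t{\left(J,D \right)} = 5 - 0 = 5 + 0 = 5$)
$\left(-424 + t{\left(\left(2 + G{\left(4 \right)}\right)^{2},-4 \right)}\right) \left(-207 - 293\right) = \left(-424 + 5\right) \left(-207 - 293\right) = \left(-419\right) \left(-500\right) = 209500$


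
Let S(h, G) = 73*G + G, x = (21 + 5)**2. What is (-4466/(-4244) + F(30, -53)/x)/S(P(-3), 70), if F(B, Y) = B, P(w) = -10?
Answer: 98323/464410310 ≈ 0.00021172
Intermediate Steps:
x = 676 (x = 26**2 = 676)
S(h, G) = 74*G
(-4466/(-4244) + F(30, -53)/x)/S(P(-3), 70) = (-4466/(-4244) + 30/676)/((74*70)) = (-4466*(-1/4244) + 30*(1/676))/5180 = (2233/2122 + 15/338)*(1/5180) = (196646/179309)*(1/5180) = 98323/464410310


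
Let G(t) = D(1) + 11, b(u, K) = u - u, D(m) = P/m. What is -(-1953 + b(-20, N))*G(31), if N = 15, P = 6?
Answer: 33201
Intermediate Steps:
D(m) = 6/m
b(u, K) = 0
G(t) = 17 (G(t) = 6/1 + 11 = 6*1 + 11 = 6 + 11 = 17)
-(-1953 + b(-20, N))*G(31) = -(-1953 + 0)*17 = -(-1953)*17 = -1*(-33201) = 33201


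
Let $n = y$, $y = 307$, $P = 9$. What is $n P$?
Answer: $2763$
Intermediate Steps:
$n = 307$
$n P = 307 \cdot 9 = 2763$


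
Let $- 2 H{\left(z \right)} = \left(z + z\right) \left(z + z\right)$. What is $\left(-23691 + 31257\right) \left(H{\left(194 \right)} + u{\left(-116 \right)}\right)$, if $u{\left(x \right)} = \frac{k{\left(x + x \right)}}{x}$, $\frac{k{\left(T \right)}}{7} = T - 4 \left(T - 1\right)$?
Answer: $- \frac{16524998958}{29} \approx -5.6983 \cdot 10^{8}$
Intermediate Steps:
$k{\left(T \right)} = 28 - 21 T$ ($k{\left(T \right)} = 7 \left(T - 4 \left(T - 1\right)\right) = 7 \left(T - 4 \left(-1 + T\right)\right) = 7 \left(T - \left(-4 + 4 T\right)\right) = 7 \left(4 - 3 T\right) = 28 - 21 T$)
$H{\left(z \right)} = - 2 z^{2}$ ($H{\left(z \right)} = - \frac{\left(z + z\right) \left(z + z\right)}{2} = - \frac{2 z 2 z}{2} = - \frac{4 z^{2}}{2} = - 2 z^{2}$)
$u{\left(x \right)} = \frac{28 - 42 x}{x}$ ($u{\left(x \right)} = \frac{28 - 21 \left(x + x\right)}{x} = \frac{28 - 21 \cdot 2 x}{x} = \frac{28 - 42 x}{x}$)
$\left(-23691 + 31257\right) \left(H{\left(194 \right)} + u{\left(-116 \right)}\right) = \left(-23691 + 31257\right) \left(- 2 \cdot 194^{2} - \left(42 - \frac{28}{-116}\right)\right) = 7566 \left(\left(-2\right) 37636 + \left(-42 + 28 \left(- \frac{1}{116}\right)\right)\right) = 7566 \left(-75272 - \frac{1225}{29}\right) = 7566 \left(- \frac{2184113}{29}\right) = - \frac{16524998958}{29}$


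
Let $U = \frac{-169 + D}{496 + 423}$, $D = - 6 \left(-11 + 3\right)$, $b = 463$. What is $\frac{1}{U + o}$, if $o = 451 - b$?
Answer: $- \frac{919}{11149} \approx -0.082429$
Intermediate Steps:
$D = 48$ ($D = \left(-6\right) \left(-8\right) = 48$)
$o = -12$ ($o = 451 - 463 = -12$)
$U = - \frac{121}{919}$ ($U = \frac{-169 + 48}{496 + 423} = - \frac{121}{919} \approx -0.13166$)
$\frac{1}{U + o} = \frac{1}{- \frac{121}{919} - 12} = \frac{1}{- \frac{11149}{919}} = - \frac{919}{11149}$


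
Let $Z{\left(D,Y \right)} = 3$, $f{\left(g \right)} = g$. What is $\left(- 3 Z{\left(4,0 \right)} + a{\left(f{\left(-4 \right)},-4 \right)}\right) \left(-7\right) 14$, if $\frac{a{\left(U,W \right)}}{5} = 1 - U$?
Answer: $-1568$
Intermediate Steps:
$a{\left(U,W \right)} = 5 - 5 U$ ($a{\left(U,W \right)} = 5 \left(1 - U\right) = 5 - 5 U$)
$\left(- 3 Z{\left(4,0 \right)} + a{\left(f{\left(-4 \right)},-4 \right)}\right) \left(-7\right) 14 = \left(\left(-3\right) 3 + \left(5 - -20\right)\right) \left(-7\right) 14 = \left(-9 + \left(5 + 20\right)\right) \left(-7\right) 14 = \left(-9 + 25\right) \left(-7\right) 14 = 16 \left(-7\right) 14 = \left(-112\right) 14 = -1568$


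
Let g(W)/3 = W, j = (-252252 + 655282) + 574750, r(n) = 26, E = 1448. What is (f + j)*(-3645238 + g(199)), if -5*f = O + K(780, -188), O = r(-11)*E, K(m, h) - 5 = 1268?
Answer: -17676432312539/5 ≈ -3.5353e+12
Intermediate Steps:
K(m, h) = 1273 (K(m, h) = 5 + 1268 = 1273)
O = 37648 (O = 26*1448 = 37648)
j = 977780 (j = 403030 + 574750 = 977780)
g(W) = 3*W
f = -38921/5 (f = -(37648 + 1273)/5 = -1/5*38921 = -38921/5 ≈ -7784.2)
(f + j)*(-3645238 + g(199)) = (-38921/5 + 977780)*(-3645238 + 3*199) = 4849979*(-3645238 + 597)/5 = (4849979/5)*(-3644641) = -17676432312539/5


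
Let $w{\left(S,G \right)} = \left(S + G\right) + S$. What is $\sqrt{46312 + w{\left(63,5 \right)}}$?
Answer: $\sqrt{46443} \approx 215.51$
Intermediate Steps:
$w{\left(S,G \right)} = G + 2 S$ ($w{\left(S,G \right)} = \left(G + S\right) + S = G + 2 S$)
$\sqrt{46312 + w{\left(63,5 \right)}} = \sqrt{46312 + \left(5 + 2 \cdot 63\right)} = \sqrt{46312 + \left(5 + 126\right)} = \sqrt{46312 + 131} = \sqrt{46443}$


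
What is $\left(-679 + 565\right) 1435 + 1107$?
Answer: $-162483$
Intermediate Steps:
$\left(-679 + 565\right) 1435 + 1107 = \left(-114\right) 1435 + 1107 = -163590 + 1107 = -162483$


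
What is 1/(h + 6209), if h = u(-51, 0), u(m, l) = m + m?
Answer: 1/6107 ≈ 0.00016375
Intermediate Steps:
u(m, l) = 2*m
h = -102 (h = 2*(-51) = -102)
1/(h + 6209) = 1/(-102 + 6209) = 1/6107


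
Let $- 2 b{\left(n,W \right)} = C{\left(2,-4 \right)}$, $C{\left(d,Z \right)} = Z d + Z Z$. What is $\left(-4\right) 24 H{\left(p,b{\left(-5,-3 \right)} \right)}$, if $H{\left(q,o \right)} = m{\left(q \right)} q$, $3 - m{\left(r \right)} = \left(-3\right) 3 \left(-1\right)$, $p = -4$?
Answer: $-2304$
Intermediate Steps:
$C{\left(d,Z \right)} = Z^{2} + Z d$ ($C{\left(d,Z \right)} = Z d + Z^{2} = Z^{2} + Z d$)
$b{\left(n,W \right)} = -4$ ($b{\left(n,W \right)} = - \frac{\left(-4\right) \left(-4 + 2\right)}{2} = - \frac{\left(-4\right) \left(-2\right)}{2} = \left(- \frac{1}{2}\right) 8 = -4$)
$m{\left(r \right)} = -6$ ($m{\left(r \right)} = 3 - \left(-3\right) 3 \left(-1\right) = 3 - \left(-9\right) \left(-1\right) = 3 - 9 = -6$)
$H{\left(q,o \right)} = - 6 q$
$\left(-4\right) 24 H{\left(p,b{\left(-5,-3 \right)} \right)} = \left(-4\right) 24 \left(\left(-6\right) \left(-4\right)\right) = \left(-96\right) 24 = -2304$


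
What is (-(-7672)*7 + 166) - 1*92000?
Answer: -38130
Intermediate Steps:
(-(-7672)*7 + 166) - 1*92000 = (-274*(-196) + 166) - 92000 = (53704 + 166) - 92000 = 53870 - 92000 = -38130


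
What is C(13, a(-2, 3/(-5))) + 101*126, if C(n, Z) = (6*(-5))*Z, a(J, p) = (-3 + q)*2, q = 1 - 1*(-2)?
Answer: 12726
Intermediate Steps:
q = 3 (q = 1 + 2 = 3)
a(J, p) = 0 (a(J, p) = (-3 + 3)*2 = 0*2 = 0)
C(n, Z) = -30*Z
C(13, a(-2, 3/(-5))) + 101*126 = -30*0 + 101*126 = 0 + 12726 = 12726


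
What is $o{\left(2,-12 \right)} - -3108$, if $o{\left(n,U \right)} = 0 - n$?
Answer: $3106$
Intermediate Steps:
$o{\left(n,U \right)} = - n$
$o{\left(2,-12 \right)} - -3108 = \left(-1\right) 2 - -3108 = -2 + 3108 = 3106$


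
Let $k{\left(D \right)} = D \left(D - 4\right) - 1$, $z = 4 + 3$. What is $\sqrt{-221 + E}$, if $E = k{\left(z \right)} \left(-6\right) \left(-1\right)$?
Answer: $i \sqrt{101} \approx 10.05 i$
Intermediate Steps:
$z = 7$
$k{\left(D \right)} = -1 + D \left(-4 + D\right)$ ($k{\left(D \right)} = D \left(-4 + D\right) - 1 = -1 + D \left(-4 + D\right)$)
$E = 120$ ($E = \left(-1 + 7^{2} - 28\right) \left(-6\right) \left(-1\right) = \left(-1 + 49 - 28\right) \left(-6\right) \left(-1\right) = 20 \left(-6\right) \left(-1\right) = \left(-120\right) \left(-1\right) = 120$)
$\sqrt{-221 + E} = \sqrt{-221 + 120} = \sqrt{-101} = i \sqrt{101}$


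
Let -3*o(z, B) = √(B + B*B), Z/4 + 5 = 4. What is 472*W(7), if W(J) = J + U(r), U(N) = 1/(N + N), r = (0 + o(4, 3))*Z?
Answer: 3304 + 59*√3/2 ≈ 3355.1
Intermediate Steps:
Z = -4 (Z = -20 + 4*4 = -20 + 16 = -4)
o(z, B) = -√(B + B²)/3 (o(z, B) = -√(B + B*B)/3 = -√(B + B²)/3)
r = 8*√3/3 (r = (0 - √3*√(1 + 3)/3)*(-4) = (0 - 2*√3/3)*(-4) = -2*√3/3*(-4) = 8*√3/3 ≈ 4.6188)
U(N) = 1/(2*N)
W(J) = J + √3/16 (W(J) = J + 1/(2*((8*√3/3))) = J + (√3/8)/2 = J + √3/16)
472*W(7) = 472*(7 + √3/16) = 3304 + 59*√3/2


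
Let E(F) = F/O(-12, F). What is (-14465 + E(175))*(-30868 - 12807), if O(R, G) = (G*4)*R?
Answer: 30324469675/48 ≈ 6.3176e+8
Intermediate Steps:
O(R, G) = 4*G*R (O(R, G) = (4*G)*R = 4*G*R)
E(F) = -1/48 (E(F) = F/((4*F*(-12))) = F/((-48*F)) = F*(-1/(48*F)) = -1/48)
(-14465 + E(175))*(-30868 - 12807) = (-14465 - 1/48)*(-30868 - 12807) = -694321/48*(-43675) = 30324469675/48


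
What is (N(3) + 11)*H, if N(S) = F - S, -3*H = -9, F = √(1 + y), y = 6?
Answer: 24 + 3*√7 ≈ 31.937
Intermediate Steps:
F = √7 (F = √(1 + 6) = √7 ≈ 2.6458)
H = 3 (H = -⅓*(-9) = 3)
N(S) = √7 - S
(N(3) + 11)*H = ((√7 - 1*3) + 11)*3 = ((√7 - 3) + 11)*3 = ((-3 + √7) + 11)*3 = (8 + √7)*3 = 24 + 3*√7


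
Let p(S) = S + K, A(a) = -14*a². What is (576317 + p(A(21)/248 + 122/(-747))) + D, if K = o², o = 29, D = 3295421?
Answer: 358706926495/92628 ≈ 3.8726e+6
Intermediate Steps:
K = 841 (K = 29² = 841)
p(S) = 841 + S (p(S) = S + 841 = 841 + S)
(576317 + p(A(21)/248 + 122/(-747))) + D = (576317 + (841 + (-14*21²/248 + 122/(-747)))) + 3295421 = (576317 + (841 + (-14*441*(1/248) + 122*(-1/747)))) + 3295421 = (576317 + (841 + (-6174*1/248 - 122/747))) + 3295421 = (576317 + (841 + (-3087/124 - 122/747))) + 3295421 = (576317 + (841 - 2321117/92628)) + 3295421 = (576317 + 75579031/92628) + 3295421 = 53458670107/92628 + 3295421 = 358706926495/92628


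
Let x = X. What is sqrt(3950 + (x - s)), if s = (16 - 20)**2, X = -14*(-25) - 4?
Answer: 2*sqrt(1070) ≈ 65.422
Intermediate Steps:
X = 346 (X = 350 - 4 = 346)
x = 346
s = 16 (s = (-4)**2 = 16)
sqrt(3950 + (x - s)) = sqrt(3950 + (346 - 1*16)) = sqrt(3950 + (346 - 16)) = sqrt(3950 + 330) = sqrt(4280) = 2*sqrt(1070)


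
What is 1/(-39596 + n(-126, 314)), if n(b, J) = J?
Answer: -1/39282 ≈ -2.5457e-5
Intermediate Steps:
1/(-39596 + n(-126, 314)) = 1/(-39596 + 314) = 1/(-39282) = -1/39282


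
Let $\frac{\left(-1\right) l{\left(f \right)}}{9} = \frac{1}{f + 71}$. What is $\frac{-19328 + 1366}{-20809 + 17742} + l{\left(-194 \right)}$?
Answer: $\frac{745643}{125747} \approx 5.9297$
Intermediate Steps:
$l{\left(f \right)} = - \frac{9}{71 + f}$ ($l{\left(f \right)} = - \frac{9}{f + 71} = - \frac{9}{71 + f}$)
$\frac{-19328 + 1366}{-20809 + 17742} + l{\left(-194 \right)} = \frac{-19328 + 1366}{-20809 + 17742} - \frac{9}{71 - 194} = - \frac{17962}{-3067} - \frac{9}{-123} = \left(-17962\right) \left(- \frac{1}{3067}\right) - - \frac{3}{41} = \frac{17962}{3067} + \frac{3}{41} = \frac{745643}{125747}$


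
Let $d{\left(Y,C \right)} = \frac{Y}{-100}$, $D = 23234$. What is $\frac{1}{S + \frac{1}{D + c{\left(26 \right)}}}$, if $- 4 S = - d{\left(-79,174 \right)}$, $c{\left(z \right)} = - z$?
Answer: $\frac{1160400}{229229} \approx 5.0622$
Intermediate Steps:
$d{\left(Y,C \right)} = - \frac{Y}{100}$ ($d{\left(Y,C \right)} = Y \left(- \frac{1}{100}\right) = - \frac{Y}{100}$)
$S = \frac{79}{400}$ ($S = - \frac{\left(-1\right) \left(\left(- \frac{1}{100}\right) \left(-79\right)\right)}{4} = - \frac{\left(-1\right) \frac{79}{100}}{4} = \left(- \frac{1}{4}\right) \left(- \frac{79}{100}\right) = \frac{79}{400} \approx 0.1975$)
$\frac{1}{S + \frac{1}{D + c{\left(26 \right)}}} = \frac{1}{\frac{79}{400} + \frac{1}{23234 - 26}} = \frac{1}{\frac{79}{400} + \frac{1}{23208}} = \frac{1}{\frac{229229}{1160400}} = \frac{1160400}{229229}$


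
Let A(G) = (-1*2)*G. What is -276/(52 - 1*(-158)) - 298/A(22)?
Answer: 4203/770 ≈ 5.4584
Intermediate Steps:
A(G) = -2*G
-276/(52 - 1*(-158)) - 298/A(22) = -276/(52 - 1*(-158)) - 298/((-2*22)) = -276/(52 + 158) - 298/(-44) = -276/210 - 298*(-1/44) = -276*1/210 + 149/22 = -46/35 + 149/22 = 4203/770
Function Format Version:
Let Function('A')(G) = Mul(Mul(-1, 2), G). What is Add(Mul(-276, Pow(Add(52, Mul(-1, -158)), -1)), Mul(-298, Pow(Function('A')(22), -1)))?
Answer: Rational(4203, 770) ≈ 5.4584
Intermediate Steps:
Function('A')(G) = Mul(-2, G)
Add(Mul(-276, Pow(Add(52, Mul(-1, -158)), -1)), Mul(-298, Pow(Function('A')(22), -1))) = Add(Mul(-276, Pow(Add(52, Mul(-1, -158)), -1)), Mul(-298, Pow(Mul(-2, 22), -1))) = Add(Mul(-276, Pow(Add(52, 158), -1)), Mul(-298, Pow(-44, -1))) = Add(Mul(-276, Pow(210, -1)), Mul(-298, Rational(-1, 44))) = Add(Mul(-276, Rational(1, 210)), Rational(149, 22)) = Add(Rational(-46, 35), Rational(149, 22)) = Rational(4203, 770)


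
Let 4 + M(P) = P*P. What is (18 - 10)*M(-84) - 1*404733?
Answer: -348317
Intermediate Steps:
M(P) = -4 + P**2 (M(P) = -4 + P*P = -4 + P**2)
(18 - 10)*M(-84) - 1*404733 = (18 - 10)*(-4 + (-84)**2) - 1*404733 = 8*(-4 + 7056) - 404733 = 8*7052 - 404733 = 56416 - 404733 = -348317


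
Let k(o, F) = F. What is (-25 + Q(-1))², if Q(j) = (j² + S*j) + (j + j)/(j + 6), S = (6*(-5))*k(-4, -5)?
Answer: 760384/25 ≈ 30415.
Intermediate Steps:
S = 150 (S = (6*(-5))*(-5) = -30*(-5) = 150)
Q(j) = j² + 150*j + 2*j/(6 + j) (Q(j) = (j² + 150*j) + (j + j)/(j + 6) = (j² + 150*j) + (2*j)/(6 + j) = (j² + 150*j) + 2*j/(6 + j) = j² + 150*j + 2*j/(6 + j))
(-25 + Q(-1))² = (-25 - (902 + (-1)² + 156*(-1))/(6 - 1))² = (-25 - 1*(902 + 1 - 156)/5)² = (-25 - 1*⅕*747)² = (-25 - 747/5)² = (-872/5)² = 760384/25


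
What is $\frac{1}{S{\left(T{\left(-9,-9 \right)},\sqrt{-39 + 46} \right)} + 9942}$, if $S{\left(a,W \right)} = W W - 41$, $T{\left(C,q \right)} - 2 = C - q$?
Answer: $\frac{1}{9908} \approx 0.00010093$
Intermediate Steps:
$T{\left(C,q \right)} = 2 + C - q$ ($T{\left(C,q \right)} = 2 + \left(C - q\right) = 2 + C - q$)
$S{\left(a,W \right)} = -41 + W^{2}$ ($S{\left(a,W \right)} = W^{2} - 41 = -41 + W^{2}$)
$\frac{1}{S{\left(T{\left(-9,-9 \right)},\sqrt{-39 + 46} \right)} + 9942} = \frac{1}{\left(-41 + \left(\sqrt{-39 + 46}\right)^{2}\right) + 9942} = \frac{1}{\left(-41 + \left(\sqrt{7}\right)^{2}\right) + 9942} = \frac{1}{\left(-41 + 7\right) + 9942} = \frac{1}{-34 + 9942} = \frac{1}{9908}$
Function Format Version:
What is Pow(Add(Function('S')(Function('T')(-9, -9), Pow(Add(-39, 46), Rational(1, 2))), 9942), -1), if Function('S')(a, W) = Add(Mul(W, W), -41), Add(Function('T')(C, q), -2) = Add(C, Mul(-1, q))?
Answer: Rational(1, 9908) ≈ 0.00010093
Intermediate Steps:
Function('T')(C, q) = Add(2, C, Mul(-1, q)) (Function('T')(C, q) = Add(2, Add(C, Mul(-1, q))) = Add(2, C, Mul(-1, q)))
Function('S')(a, W) = Add(-41, Pow(W, 2)) (Function('S')(a, W) = Add(Pow(W, 2), -41) = Add(-41, Pow(W, 2)))
Pow(Add(Function('S')(Function('T')(-9, -9), Pow(Add(-39, 46), Rational(1, 2))), 9942), -1) = Pow(Add(Add(-41, Pow(Pow(Add(-39, 46), Rational(1, 2)), 2)), 9942), -1) = Pow(Add(Add(-41, Pow(Pow(7, Rational(1, 2)), 2)), 9942), -1) = Pow(Add(Add(-41, 7), 9942), -1) = Pow(Add(-34, 9942), -1) = Pow(9908, -1) = Rational(1, 9908)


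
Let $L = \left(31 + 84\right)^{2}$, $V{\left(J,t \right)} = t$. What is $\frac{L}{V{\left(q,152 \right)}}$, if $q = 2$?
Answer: $\frac{13225}{152} \approx 87.007$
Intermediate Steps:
$L = 13225$ ($L = 115^{2} = 13225$)
$\frac{L}{V{\left(q,152 \right)}} = \frac{13225}{152}$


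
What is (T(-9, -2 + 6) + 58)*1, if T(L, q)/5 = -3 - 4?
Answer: 23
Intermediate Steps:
T(L, q) = -35 (T(L, q) = 5*(-3 - 4) = 5*(-7) = -35)
(T(-9, -2 + 6) + 58)*1 = (-35 + 58)*1 = 23*1 = 23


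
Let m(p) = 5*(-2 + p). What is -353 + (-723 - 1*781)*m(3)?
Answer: -7873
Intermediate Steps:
m(p) = -10 + 5*p
-353 + (-723 - 1*781)*m(3) = -353 + (-723 - 1*781)*(-10 + 5*3) = -353 + (-723 - 781)*(-10 + 15) = -353 - 1504*5 = -353 - 7520 = -7873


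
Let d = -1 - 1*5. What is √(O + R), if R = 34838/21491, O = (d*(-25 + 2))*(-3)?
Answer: 2*I*√47615653019/21491 ≈ 20.307*I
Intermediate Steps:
d = -6 (d = -1 - 5 = -6)
O = -414 (O = -6*(-25 + 2)*(-3) = -6*(-23)*(-3) = 138*(-3) = -414)
R = 34838/21491 (R = 34838*(1/21491) = 34838/21491 ≈ 1.6210)
√(O + R) = √(-414 + 34838/21491) = √(-8862436/21491) = 2*I*√47615653019/21491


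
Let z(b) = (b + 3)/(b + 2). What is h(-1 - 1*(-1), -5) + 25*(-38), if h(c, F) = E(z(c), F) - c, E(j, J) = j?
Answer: -1897/2 ≈ -948.50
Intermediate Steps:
z(b) = (3 + b)/(2 + b)
h(c, F) = -c + (3 + c)/(2 + c) (h(c, F) = (3 + c)/(2 + c) - c = -c + (3 + c)/(2 + c))
h(-1 - 1*(-1), -5) + 25*(-38) = (3 - (-1 - 1*(-1)) - (-1 - 1*(-1))**2)/(2 + (-1 - 1*(-1))) + 25*(-38) = (3 - (-1 + 1) - (-1 + 1)**2)/(2 + (-1 + 1)) - 950 = (3 - 1*0 - 1*0**2)/(2 + 0) - 950 = (3 + 0 - 1*0)/2 - 950 = (3 + 0 + 0)/2 - 950 = (1/2)*3 - 950 = 3/2 - 950 = -1897/2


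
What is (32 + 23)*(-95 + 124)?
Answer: 1595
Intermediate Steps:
(32 + 23)*(-95 + 124) = 55*29 = 1595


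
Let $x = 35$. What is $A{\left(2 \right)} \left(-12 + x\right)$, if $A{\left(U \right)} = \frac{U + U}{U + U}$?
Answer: $23$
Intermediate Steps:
$A{\left(U \right)} = 1$ ($A{\left(U \right)} = \frac{2 U}{2 U} = 2 U \frac{1}{2 U} = 1$)
$A{\left(2 \right)} \left(-12 + x\right) = 1 \left(-12 + 35\right) = 1 \cdot 23 = 23$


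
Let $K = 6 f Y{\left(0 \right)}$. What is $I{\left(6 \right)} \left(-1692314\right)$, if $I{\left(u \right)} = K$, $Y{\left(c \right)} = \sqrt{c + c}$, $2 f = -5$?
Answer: $0$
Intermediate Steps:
$f = - \frac{5}{2}$ ($f = \frac{1}{2} \left(-5\right) = - \frac{5}{2} \approx -2.5$)
$Y{\left(c \right)} = \sqrt{2} \sqrt{c}$ ($Y{\left(c \right)} = \sqrt{2 c} = \sqrt{2} \sqrt{c}$)
$K = 0$ ($K = 6 \left(- \frac{5}{2}\right) \sqrt{2} \sqrt{0} = - 15 \sqrt{2} \cdot 0 = \left(-15\right) 0 = 0$)
$I{\left(u \right)} = 0$
$I{\left(6 \right)} \left(-1692314\right) = 0 \left(-1692314\right) = 0$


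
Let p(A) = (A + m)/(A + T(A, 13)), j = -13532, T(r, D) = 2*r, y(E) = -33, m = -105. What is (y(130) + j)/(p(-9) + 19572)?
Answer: -122085/176186 ≈ -0.69293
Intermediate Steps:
p(A) = (-105 + A)/(3*A) (p(A) = (A - 105)/(A + 2*A) = (-105 + A)/((3*A)) = (-105 + A)*(1/(3*A)) = (-105 + A)/(3*A))
(y(130) + j)/(p(-9) + 19572) = (-33 - 13532)/((1/3)*(-105 - 9)/(-9) + 19572) = -13565/((1/3)*(-1/9)*(-114) + 19572) = -13565/(38/9 + 19572) = -13565/176186/9 = -13565*9/176186 = -122085/176186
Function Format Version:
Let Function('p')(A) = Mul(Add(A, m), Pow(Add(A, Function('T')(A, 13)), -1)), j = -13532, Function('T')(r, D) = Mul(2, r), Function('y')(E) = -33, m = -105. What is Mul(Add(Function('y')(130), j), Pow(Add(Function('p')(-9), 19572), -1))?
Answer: Rational(-122085, 176186) ≈ -0.69293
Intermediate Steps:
Function('p')(A) = Mul(Rational(1, 3), Pow(A, -1), Add(-105, A)) (Function('p')(A) = Mul(Add(A, -105), Pow(Add(A, Mul(2, A)), -1)) = Mul(Add(-105, A), Pow(Mul(3, A), -1)) = Mul(Add(-105, A), Mul(Rational(1, 3), Pow(A, -1))) = Mul(Rational(1, 3), Pow(A, -1), Add(-105, A)))
Mul(Add(Function('y')(130), j), Pow(Add(Function('p')(-9), 19572), -1)) = Mul(Add(-33, -13532), Pow(Add(Mul(Rational(1, 3), Pow(-9, -1), Add(-105, -9)), 19572), -1)) = Mul(-13565, Pow(Add(Mul(Rational(1, 3), Rational(-1, 9), -114), 19572), -1)) = Mul(-13565, Pow(Add(Rational(38, 9), 19572), -1)) = Mul(-13565, Pow(Rational(176186, 9), -1)) = Mul(-13565, Rational(9, 176186)) = Rational(-122085, 176186)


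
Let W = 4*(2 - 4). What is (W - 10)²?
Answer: 324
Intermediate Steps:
W = -8 (W = 4*(-2) = -8)
(W - 10)² = (-8 - 10)² = (-18)² = 324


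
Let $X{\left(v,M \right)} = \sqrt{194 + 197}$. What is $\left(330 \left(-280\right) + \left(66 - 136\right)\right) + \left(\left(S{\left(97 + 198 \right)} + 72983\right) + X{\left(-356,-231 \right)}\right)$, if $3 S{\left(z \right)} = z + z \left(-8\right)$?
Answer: $- \frac{60526}{3} + \sqrt{391} \approx -20156.0$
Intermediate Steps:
$S{\left(z \right)} = - \frac{7 z}{3}$ ($S{\left(z \right)} = \frac{z + z \left(-8\right)}{3} = \frac{z - 8 z}{3} = \frac{\left(-7\right) z}{3} = - \frac{7 z}{3}$)
$X{\left(v,M \right)} = \sqrt{391}$
$\left(330 \left(-280\right) + \left(66 - 136\right)\right) + \left(\left(S{\left(97 + 198 \right)} + 72983\right) + X{\left(-356,-231 \right)}\right) = \left(330 \left(-280\right) + \left(66 - 136\right)\right) + \left(\left(- \frac{7 \left(97 + 198\right)}{3} + 72983\right) + \sqrt{391}\right) = \left(-92400 + \left(66 - 136\right)\right) + \left(\left(\left(- \frac{7}{3}\right) 295 + 72983\right) + \sqrt{391}\right) = \left(-92400 - 70\right) + \left(\left(- \frac{2065}{3} + 72983\right) + \sqrt{391}\right) = -92470 + \left(\frac{216884}{3} + \sqrt{391}\right) = - \frac{60526}{3} + \sqrt{391}$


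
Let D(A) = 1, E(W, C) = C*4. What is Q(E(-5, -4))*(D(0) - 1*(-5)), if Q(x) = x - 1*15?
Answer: -186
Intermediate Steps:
E(W, C) = 4*C
Q(x) = -15 + x (Q(x) = x - 15 = -15 + x)
Q(E(-5, -4))*(D(0) - 1*(-5)) = (-15 + 4*(-4))*(1 - 1*(-5)) = (-15 - 16)*(1 + 5) = -31*6 = -186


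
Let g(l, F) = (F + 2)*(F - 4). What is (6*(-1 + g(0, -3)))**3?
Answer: 46656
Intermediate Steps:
g(l, F) = (-4 + F)*(2 + F) (g(l, F) = (2 + F)*(-4 + F) = (-4 + F)*(2 + F))
(6*(-1 + g(0, -3)))**3 = (6*(-1 + (-8 + (-3)**2 - 2*(-3))))**3 = (6*(-1 + (-8 + 9 + 6)))**3 = (6*(-1 + 7))**3 = (6*6)**3 = 36**3 = 46656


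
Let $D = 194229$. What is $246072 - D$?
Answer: $51843$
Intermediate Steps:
$246072 - D = 246072 - 194229 = 51843$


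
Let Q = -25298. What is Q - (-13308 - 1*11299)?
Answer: -691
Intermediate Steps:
Q - (-13308 - 1*11299) = -25298 - (-13308 - 1*11299) = -25298 - (-13308 - 11299) = -25298 - 1*(-24607) = -25298 + 24607 = -691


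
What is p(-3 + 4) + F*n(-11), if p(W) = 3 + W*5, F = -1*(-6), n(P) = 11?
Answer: 74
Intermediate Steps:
F = 6
p(W) = 3 + 5*W
p(-3 + 4) + F*n(-11) = (3 + 5*(-3 + 4)) + 6*11 = (3 + 5*1) + 66 = (3 + 5) + 66 = 8 + 66 = 74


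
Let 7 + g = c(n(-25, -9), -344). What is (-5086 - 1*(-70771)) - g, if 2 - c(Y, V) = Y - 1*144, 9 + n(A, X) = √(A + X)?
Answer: 65537 + I*√34 ≈ 65537.0 + 5.831*I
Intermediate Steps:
n(A, X) = -9 + √(A + X)
c(Y, V) = 146 - Y (c(Y, V) = 2 - (Y - 1*144) = 2 - (Y - 144) = 2 - (-144 + Y) = 2 + (144 - Y) = 146 - Y)
g = 148 - I*√34 (g = -7 + (146 - (-9 + √(-25 - 9))) = -7 + (146 - (-9 + √(-34))) = -7 + (146 - (-9 + I*√34)) = -7 + (146 + (9 - I*√34)) = -7 + (155 - I*√34) = 148 - I*√34 ≈ 148.0 - 5.831*I)
(-5086 - 1*(-70771)) - g = (-5086 - 1*(-70771)) - (148 - I*√34) = (-5086 + 70771) + (-148 + I*√34) = 65685 + (-148 + I*√34) = 65537 + I*√34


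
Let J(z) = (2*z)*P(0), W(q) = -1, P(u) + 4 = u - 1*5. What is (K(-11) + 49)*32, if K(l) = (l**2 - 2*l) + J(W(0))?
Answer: 6720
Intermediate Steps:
P(u) = -9 + u (P(u) = -4 + (u - 1*5) = -4 + (u - 5) = -4 + (-5 + u) = -9 + u)
J(z) = -18*z (J(z) = (2*z)*(-9 + 0) = (2*z)*(-9) = -18*z)
K(l) = 18 + l**2 - 2*l (K(l) = (l**2 - 2*l) - 18*(-1) = (l**2 - 2*l) + 18 = 18 + l**2 - 2*l)
(K(-11) + 49)*32 = ((18 + (-11)**2 - 2*(-11)) + 49)*32 = ((18 + 121 + 22) + 49)*32 = (161 + 49)*32 = 210*32 = 6720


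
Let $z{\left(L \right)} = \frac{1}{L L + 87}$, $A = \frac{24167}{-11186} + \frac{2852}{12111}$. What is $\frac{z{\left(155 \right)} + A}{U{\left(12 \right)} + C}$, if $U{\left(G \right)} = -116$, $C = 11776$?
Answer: $- \frac{285813177347}{1731266492746560} \approx -0.00016509$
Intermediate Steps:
$A = - \frac{260784065}{135473646}$ ($A = 24167 \left(- \frac{1}{11186}\right) + 2852 \cdot \frac{1}{12111} = - \frac{24167}{11186} + \frac{2852}{12111} = - \frac{260784065}{135473646} \approx -1.925$)
$z{\left(L \right)} = \frac{1}{87 + L^{2}}$ ($z{\left(L \right)} = \frac{1}{L^{2} + 87} = \frac{1}{87 + L^{2}}$)
$\frac{z{\left(155 \right)} + A}{U{\left(12 \right)} + C} = \frac{\frac{1}{87 + 155^{2}} - \frac{260784065}{135473646}}{-116 + 11776} = \frac{\frac{1}{87 + 24025} - \frac{260784065}{135473646}}{11660} = \left(\frac{1}{24112} - \frac{260784065}{135473646}\right) \frac{1}{11660} = \left(- \frac{285813177347}{148479116016}\right) \frac{1}{11660} = - \frac{285813177347}{1731266492746560}$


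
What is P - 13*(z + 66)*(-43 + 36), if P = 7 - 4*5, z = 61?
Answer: 11544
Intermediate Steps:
P = -13 (P = 7 - 20 = -13)
P - 13*(z + 66)*(-43 + 36) = -13 - 13*(61 + 66)*(-43 + 36) = -13 - 1651*(-7) = -13 - 13*(-889) = -13 + 11557 = 11544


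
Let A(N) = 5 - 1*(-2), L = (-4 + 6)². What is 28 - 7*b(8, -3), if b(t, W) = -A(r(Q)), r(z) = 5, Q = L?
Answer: 77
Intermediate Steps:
L = 4 (L = 2² = 4)
Q = 4
A(N) = 7 (A(N) = 5 + 2 = 7)
b(t, W) = -7 (b(t, W) = -1*7 = -7)
28 - 7*b(8, -3) = 28 - 7*(-7) = 28 + 49 = 77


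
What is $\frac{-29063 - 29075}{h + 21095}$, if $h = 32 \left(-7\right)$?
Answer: $- \frac{58138}{20871} \approx -2.7856$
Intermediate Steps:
$h = -224$
$\frac{-29063 - 29075}{h + 21095} = \frac{-29063 - 29075}{-224 + 21095} = - \frac{58138}{20871}$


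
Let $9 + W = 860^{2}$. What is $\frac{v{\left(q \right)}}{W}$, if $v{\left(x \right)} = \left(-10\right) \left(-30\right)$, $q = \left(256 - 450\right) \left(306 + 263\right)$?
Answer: $\frac{300}{739591} \approx 0.00040563$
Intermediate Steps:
$q = -110386$ ($q = \left(-194\right) 569 = -110386$)
$W = 739591$ ($W = -9 + 860^{2} = -9 + 739600 = 739591$)
$v{\left(x \right)} = 300$
$\frac{v{\left(q \right)}}{W} = \frac{300}{739591}$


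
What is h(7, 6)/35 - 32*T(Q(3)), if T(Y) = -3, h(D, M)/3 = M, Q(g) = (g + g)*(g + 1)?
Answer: 3378/35 ≈ 96.514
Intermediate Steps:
Q(g) = 2*g*(1 + g) (Q(g) = (2*g)*(1 + g) = 2*g*(1 + g))
h(D, M) = 3*M
h(7, 6)/35 - 32*T(Q(3)) = (3*6)/35 - 32*(-3) = 18*(1/35) + 96 = 18/35 + 96 = 3378/35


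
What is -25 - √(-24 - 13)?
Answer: -25 - I*√37 ≈ -25.0 - 6.0828*I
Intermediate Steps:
-25 - √(-24 - 13) = -25 - √(-37) = -25 - I*√37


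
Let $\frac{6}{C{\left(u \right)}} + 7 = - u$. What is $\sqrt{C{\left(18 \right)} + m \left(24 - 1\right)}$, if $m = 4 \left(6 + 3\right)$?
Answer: $\frac{\sqrt{20694}}{5} \approx 28.771$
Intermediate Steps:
$m = 36$ ($m = 4 \cdot 9 = 36$)
$C{\left(u \right)} = \frac{6}{-7 - u}$
$\sqrt{C{\left(18 \right)} + m \left(24 - 1\right)} = \sqrt{- \frac{6}{7 + 18} + 36 \left(24 - 1\right)} = \sqrt{- \frac{6}{25} + 36 \cdot 23} = \sqrt{\left(-6\right) \frac{1}{25} + 828} = \sqrt{- \frac{6}{25} + 828} = \sqrt{\frac{20694}{25}} = \frac{\sqrt{20694}}{5}$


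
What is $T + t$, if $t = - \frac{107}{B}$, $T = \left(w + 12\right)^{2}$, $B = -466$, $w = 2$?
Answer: $\frac{91443}{466} \approx 196.23$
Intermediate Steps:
$T = 196$ ($T = \left(2 + 12\right)^{2} = 14^{2} = 196$)
$t = \frac{107}{466}$ ($t = - \frac{107}{-466} = \left(-107\right) \left(- \frac{1}{466}\right) = \frac{107}{466} \approx 0.22961$)
$T + t = 196 + \frac{107}{466} = \frac{91443}{466}$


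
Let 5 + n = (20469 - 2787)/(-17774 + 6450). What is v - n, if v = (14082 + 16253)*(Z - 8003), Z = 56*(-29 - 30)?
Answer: -1942053761239/5662 ≈ -3.4300e+8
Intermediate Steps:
Z = -3304 (Z = 56*(-59) = -3304)
n = -37151/5662 (n = -5 + (20469 - 2787)/(-17774 + 6450) = -5 + 17682/(-11324) = -5 + 17682*(-1/11324) = -5 - 8841/5662 = -37151/5662 ≈ -6.5615)
v = -342997845 (v = (14082 + 16253)*(-3304 - 8003) = 30335*(-11307) = -342997845)
v - n = -342997845 - 1*(-37151/5662) = -342997845 + 37151/5662 = -1942053761239/5662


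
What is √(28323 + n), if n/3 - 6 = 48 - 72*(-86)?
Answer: 9*√581 ≈ 216.94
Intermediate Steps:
n = 18738 (n = 18 + 3*(48 - 72*(-86)) = 18 + 3*(48 + 6192) = 18 + 3*6240 = 18 + 18720 = 18738)
√(28323 + n) = √(28323 + 18738) = √47061 = 9*√581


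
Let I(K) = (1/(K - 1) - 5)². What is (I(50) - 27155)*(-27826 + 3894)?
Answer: 1558921361908/2401 ≈ 6.4928e+8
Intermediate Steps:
I(K) = (-5 + 1/(-1 + K))² (I(K) = (1/(-1 + K) - 5)² = (-5 + 1/(-1 + K))²)
(I(50) - 27155)*(-27826 + 3894) = ((-6 + 5*50)²/(-1 + 50)² - 27155)*(-27826 + 3894) = ((-6 + 250)²/49² - 27155)*(-23932) = ((1/2401)*244² - 27155)*(-23932) = ((1/2401)*59536 - 27155)*(-23932) = (59536/2401 - 27155)*(-23932) = -65139619/2401*(-23932) = 1558921361908/2401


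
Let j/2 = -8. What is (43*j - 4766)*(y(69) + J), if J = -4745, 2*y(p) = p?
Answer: 25691067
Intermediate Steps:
j = -16 (j = 2*(-8) = -16)
y(p) = p/2
(43*j - 4766)*(y(69) + J) = (43*(-16) - 4766)*((1/2)*69 - 4745) = (-688 - 4766)*(69/2 - 4745) = -5454*(-9421/2) = 25691067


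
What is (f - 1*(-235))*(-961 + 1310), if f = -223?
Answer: 4188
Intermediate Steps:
(f - 1*(-235))*(-961 + 1310) = (-223 - 1*(-235))*(-961 + 1310) = (-223 + 235)*349 = 12*349 = 4188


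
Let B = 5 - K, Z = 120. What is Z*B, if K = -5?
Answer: 1200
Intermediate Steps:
B = 10 (B = 5 - 1*(-5) = 5 + 5 = 10)
Z*B = 120*10 = 1200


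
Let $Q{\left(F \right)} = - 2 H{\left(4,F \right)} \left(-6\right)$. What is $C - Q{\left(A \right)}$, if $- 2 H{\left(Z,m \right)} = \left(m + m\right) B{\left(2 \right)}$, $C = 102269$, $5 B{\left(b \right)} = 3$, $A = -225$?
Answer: $100649$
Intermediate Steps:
$B{\left(b \right)} = \frac{3}{5}$ ($B{\left(b \right)} = \frac{1}{5} \cdot 3 = \frac{3}{5}$)
$H{\left(Z,m \right)} = - \frac{3 m}{5}$ ($H{\left(Z,m \right)} = - \frac{\left(m + m\right) \frac{3}{5}}{2} = - \frac{2 m \frac{3}{5}}{2} = - \frac{\frac{6}{5} m}{2} = - \frac{3 m}{5}$)
$Q{\left(F \right)} = - \frac{36 F}{5}$ ($Q{\left(F \right)} = - 2 \left(- \frac{3 F}{5}\right) \left(-6\right) = \frac{6 F}{5} \left(-6\right) = - \frac{36 F}{5}$)
$C - Q{\left(A \right)} = 102269 - \left(- \frac{36}{5}\right) \left(-225\right) = 102269 - 1620 = 100649$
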